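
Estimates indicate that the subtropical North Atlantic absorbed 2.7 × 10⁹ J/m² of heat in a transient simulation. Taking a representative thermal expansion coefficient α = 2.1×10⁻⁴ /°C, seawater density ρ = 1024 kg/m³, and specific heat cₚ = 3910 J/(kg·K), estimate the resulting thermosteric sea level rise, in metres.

Δh = 0.14 m

Δh = αQ/(ρcₚ) = 2.1×10⁻⁴ × 2.7×10⁹ / (1024 × 3910) ≈ 0.14161 m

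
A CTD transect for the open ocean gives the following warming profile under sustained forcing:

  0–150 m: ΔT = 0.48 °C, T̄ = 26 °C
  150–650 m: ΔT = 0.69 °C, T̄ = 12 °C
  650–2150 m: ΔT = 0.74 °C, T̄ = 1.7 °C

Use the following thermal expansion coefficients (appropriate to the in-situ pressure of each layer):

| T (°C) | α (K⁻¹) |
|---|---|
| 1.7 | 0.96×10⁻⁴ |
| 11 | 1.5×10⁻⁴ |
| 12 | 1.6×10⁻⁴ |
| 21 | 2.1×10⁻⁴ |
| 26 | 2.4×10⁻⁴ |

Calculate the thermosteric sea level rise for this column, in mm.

Δh = 180 mm

Layer 1 at 26 °C → α = 2.4×10⁻⁴ K⁻¹
Layer 2 at 12 °C → α = 1.6×10⁻⁴ K⁻¹
Layer 3 at 1.7 °C → α = 0.96×10⁻⁴ K⁻¹
0–150 m: 150 × 0.48 × 2.4×10⁻⁴ = 0.01728 m
500 × 1.6×10⁻⁴ × 0.69 = 0.05520 m
Layer 3: 0.74 × 0.96×10⁻⁴ × 1500 = 0.10656 m
Δh = 0.01728 + 0.05520 + 0.10656 = 0.17904 m ≈ 180 mm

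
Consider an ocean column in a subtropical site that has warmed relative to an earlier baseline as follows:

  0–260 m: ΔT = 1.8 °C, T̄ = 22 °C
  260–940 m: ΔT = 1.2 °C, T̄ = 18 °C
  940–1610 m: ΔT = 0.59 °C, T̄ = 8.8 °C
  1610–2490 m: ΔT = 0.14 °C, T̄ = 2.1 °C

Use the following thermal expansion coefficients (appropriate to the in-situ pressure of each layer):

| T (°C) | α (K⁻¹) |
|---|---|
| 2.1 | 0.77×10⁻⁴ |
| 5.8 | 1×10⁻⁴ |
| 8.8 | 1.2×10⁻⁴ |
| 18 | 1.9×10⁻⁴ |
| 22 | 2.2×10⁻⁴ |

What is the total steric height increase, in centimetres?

31 cm of thermosteric rise

Layer 1 at 22 °C → α = 2.2×10⁻⁴ K⁻¹
Layer 2 at 18 °C → α = 1.9×10⁻⁴ K⁻¹
Layer 3 at 8.8 °C → α = 1.2×10⁻⁴ K⁻¹
Layer 4 at 2.1 °C → α = 0.77×10⁻⁴ K⁻¹
1.8 × 2.2×10⁻⁴ × 260 = 0.10296 m
260–940 m: 1.2 × 680 × 1.9×10⁻⁴ = 0.15504 m
0.59 × 670 × 1.2×10⁻⁴ = 0.047436 m
880 × 0.77×10⁻⁴ × 0.14 = 0.0094864 m
Δh = 0.10296 + 0.15504 + 0.047436 + 0.0094864 = 0.3149224 m ≈ 31 cm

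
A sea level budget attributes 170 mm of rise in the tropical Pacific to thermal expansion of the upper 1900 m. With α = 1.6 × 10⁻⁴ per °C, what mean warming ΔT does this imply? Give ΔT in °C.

about 0.559 °C

ΔT = Δh/(αH) = 0.17 / (1.6×10⁻⁴ × 1900) ≈ 0.5592 °C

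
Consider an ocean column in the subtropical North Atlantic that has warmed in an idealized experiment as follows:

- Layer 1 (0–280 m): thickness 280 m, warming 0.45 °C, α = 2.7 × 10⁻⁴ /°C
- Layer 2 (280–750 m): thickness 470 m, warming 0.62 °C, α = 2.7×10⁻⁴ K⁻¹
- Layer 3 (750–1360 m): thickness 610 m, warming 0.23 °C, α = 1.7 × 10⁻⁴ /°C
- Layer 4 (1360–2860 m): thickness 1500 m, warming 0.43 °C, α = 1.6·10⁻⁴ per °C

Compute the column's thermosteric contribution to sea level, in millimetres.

0.45 × 280 × 2.7×10⁻⁴ = 0.03402 m
0.62 × 470 × 2.7×10⁻⁴ = 0.078678 m
610 × 1.7×10⁻⁴ × 0.23 = 0.023851 m
1360–2860 m: 1.6×10⁻⁴ × 1500 × 0.43 = 0.10320 m
Δh = 0.03402 + 0.078678 + 0.023851 + 0.10320 = 0.239749 m

Δh ≈ 240 mm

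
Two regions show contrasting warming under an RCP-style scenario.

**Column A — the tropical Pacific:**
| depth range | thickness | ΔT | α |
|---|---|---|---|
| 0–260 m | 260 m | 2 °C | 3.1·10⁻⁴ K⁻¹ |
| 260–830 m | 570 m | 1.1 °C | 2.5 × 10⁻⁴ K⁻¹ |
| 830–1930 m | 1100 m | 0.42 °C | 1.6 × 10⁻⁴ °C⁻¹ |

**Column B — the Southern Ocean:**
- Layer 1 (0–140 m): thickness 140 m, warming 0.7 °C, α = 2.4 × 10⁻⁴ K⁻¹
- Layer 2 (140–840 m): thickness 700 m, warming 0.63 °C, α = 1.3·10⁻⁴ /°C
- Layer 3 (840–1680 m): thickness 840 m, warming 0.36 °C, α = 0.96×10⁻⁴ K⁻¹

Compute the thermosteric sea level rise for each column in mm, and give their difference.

Δh_A ≈ 392 mm, Δh_B ≈ 110 mm; difference ≈ 282 mm

A 3.1×10⁻⁴ × 260 × 2 = 0.16120 m
A 260–830 m: 2.5×10⁻⁴ × 1.1 × 570 = 0.15675 m
A 1100 × 1.6×10⁻⁴ × 0.42 = 0.07392 m
A total: 0.39187 m
B 0–140 m: 2.4×10⁻⁴ × 140 × 0.7 = 0.02352 m
B Layer 2: 700 × 1.3×10⁻⁴ × 0.63 = 0.05733 m
B 840 × 0.36 × 0.96×10⁻⁴ = 0.0290304 m
B total: 0.1098804 m
Difference: 0.39187 − 0.1098804 = 0.2819896 m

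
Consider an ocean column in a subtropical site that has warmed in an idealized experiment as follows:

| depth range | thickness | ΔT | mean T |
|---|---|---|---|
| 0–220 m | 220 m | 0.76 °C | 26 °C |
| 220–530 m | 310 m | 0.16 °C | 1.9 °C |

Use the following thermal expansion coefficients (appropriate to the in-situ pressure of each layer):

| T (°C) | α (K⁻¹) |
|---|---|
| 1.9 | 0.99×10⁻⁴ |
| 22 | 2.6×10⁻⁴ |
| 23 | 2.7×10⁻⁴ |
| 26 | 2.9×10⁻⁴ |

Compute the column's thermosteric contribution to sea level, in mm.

Layer 1 at 26 °C → α = 2.9×10⁻⁴ K⁻¹
Layer 2 at 1.9 °C → α = 0.99×10⁻⁴ K⁻¹
0–220 m: 220 × 2.9×10⁻⁴ × 0.76 = 0.048488 m
Layer 2: 0.16 × 310 × 0.99×10⁻⁴ = 0.0049104 m
Δh = 0.048488 + 0.0049104 = 0.0533984 m ≈ 53.4 mm

53.4 mm of thermosteric rise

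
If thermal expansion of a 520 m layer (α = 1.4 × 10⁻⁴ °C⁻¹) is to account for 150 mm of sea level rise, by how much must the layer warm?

ΔT ≈ 2.06 K

ΔT = Δh/(αH) = 0.15 / (1.4×10⁻⁴ × 520) ≈ 2.060 K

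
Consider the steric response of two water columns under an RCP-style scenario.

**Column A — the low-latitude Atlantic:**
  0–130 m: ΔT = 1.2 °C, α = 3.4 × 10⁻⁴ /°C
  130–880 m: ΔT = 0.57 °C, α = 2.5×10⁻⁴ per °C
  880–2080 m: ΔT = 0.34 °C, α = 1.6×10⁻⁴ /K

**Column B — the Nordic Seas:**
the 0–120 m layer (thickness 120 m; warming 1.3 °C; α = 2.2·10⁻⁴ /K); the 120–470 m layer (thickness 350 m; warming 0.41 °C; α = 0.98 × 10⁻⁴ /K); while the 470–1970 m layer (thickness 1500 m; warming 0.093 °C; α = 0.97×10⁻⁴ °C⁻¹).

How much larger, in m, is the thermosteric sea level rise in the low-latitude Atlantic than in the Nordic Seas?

A 3.4×10⁻⁴ × 1.2 × 130 = 0.05304 m
A 0.57 × 2.5×10⁻⁴ × 750 = 0.106875 m
A 880–2080 m: 1.6×10⁻⁴ × 0.34 × 1200 = 0.06528 m
A total: 0.225195 m
B 0–120 m: 1.3 × 120 × 2.2×10⁻⁴ = 0.03432 m
B 120–470 m: 0.41 × 0.98×10⁻⁴ × 350 = 0.014063 m
B 470–1970 m: 0.97×10⁻⁴ × 0.093 × 1500 = 0.0135315 m
B total: 0.0619145 m
Difference: 0.225195 − 0.0619145 = 0.1632805 m

Δh_A − Δh_B ≈ 0.16 m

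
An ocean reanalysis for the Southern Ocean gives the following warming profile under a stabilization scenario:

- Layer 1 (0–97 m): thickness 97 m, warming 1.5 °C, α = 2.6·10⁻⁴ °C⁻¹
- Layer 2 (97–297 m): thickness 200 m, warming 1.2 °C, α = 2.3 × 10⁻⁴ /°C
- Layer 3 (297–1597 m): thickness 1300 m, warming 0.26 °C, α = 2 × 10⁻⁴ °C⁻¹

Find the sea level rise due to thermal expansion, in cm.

Layer 1: 97 × 2.6×10⁻⁴ × 1.5 = 0.03783 m
1.2 × 2.3×10⁻⁴ × 200 = 0.05520 m
Layer 3: 1300 × 0.26 × 2×10⁻⁴ = 0.06760 m
Δh = 0.03783 + 0.05520 + 0.06760 = 0.16063 m

16 cm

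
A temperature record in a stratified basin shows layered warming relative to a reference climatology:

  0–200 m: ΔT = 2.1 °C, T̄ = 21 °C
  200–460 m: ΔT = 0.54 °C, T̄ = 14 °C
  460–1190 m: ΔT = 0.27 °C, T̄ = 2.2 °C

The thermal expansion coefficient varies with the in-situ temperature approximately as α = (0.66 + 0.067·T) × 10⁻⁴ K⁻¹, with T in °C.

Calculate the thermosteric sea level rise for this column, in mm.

about 130 mm

Layer 1: α = (0.66 + 0.067×21)×10⁻⁴ = 2.067×10⁻⁴ K⁻¹
Layer 2: α = (0.66 + 0.067×14)×10⁻⁴ = 1.598×10⁻⁴ K⁻¹
Layer 3: α = (0.66 + 0.067×2.2)×10⁻⁴ = 0.8074×10⁻⁴ K⁻¹
2.1 × 200 × 2.067×10⁻⁴ = 0.086814 m
0.54 × 260 × 1.598×10⁻⁴ = 0.02243592 m
Layer 3: 0.27 × 730 × 0.8074×10⁻⁴ = 0.015913854 m
Δh = 0.086814 + 0.02243592 + 0.015913854 = 0.125163774 m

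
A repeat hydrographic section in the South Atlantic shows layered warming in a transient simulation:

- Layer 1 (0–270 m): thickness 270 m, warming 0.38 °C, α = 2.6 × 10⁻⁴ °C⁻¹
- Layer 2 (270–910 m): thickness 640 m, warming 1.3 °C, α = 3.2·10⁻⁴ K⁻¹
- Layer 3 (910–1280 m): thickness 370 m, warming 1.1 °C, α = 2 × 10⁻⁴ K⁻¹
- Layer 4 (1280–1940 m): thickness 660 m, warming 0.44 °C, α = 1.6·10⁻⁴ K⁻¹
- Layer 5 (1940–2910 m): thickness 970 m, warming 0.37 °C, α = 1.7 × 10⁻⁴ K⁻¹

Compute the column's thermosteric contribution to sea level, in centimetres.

Layer 1: 0.38 × 270 × 2.6×10⁻⁴ = 0.026676 m
3.2×10⁻⁴ × 640 × 1.3 = 0.26624 m
910–1280 m: 370 × 1.1 × 2×10⁻⁴ = 0.08140 m
1.6×10⁻⁴ × 660 × 0.44 = 0.046464 m
1940–2910 m: 1.7×10⁻⁴ × 0.37 × 970 = 0.061013 m
Δh = 0.026676 + 0.26624 + 0.08140 + 0.046464 + 0.061013 = 0.481793 m

Δh = 48 cm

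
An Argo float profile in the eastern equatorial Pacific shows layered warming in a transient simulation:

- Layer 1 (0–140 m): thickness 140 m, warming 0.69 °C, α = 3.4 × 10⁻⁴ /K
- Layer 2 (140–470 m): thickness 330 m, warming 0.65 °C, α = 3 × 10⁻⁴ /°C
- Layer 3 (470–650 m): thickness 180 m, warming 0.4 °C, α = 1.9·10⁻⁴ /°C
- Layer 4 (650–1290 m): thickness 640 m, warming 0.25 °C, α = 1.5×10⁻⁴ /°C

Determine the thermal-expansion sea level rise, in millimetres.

Δh ≈ 135 mm

0.69 × 3.4×10⁻⁴ × 140 = 0.032844 m
140–470 m: 0.65 × 3×10⁻⁴ × 330 = 0.06435 m
470–650 m: 0.4 × 180 × 1.9×10⁻⁴ = 0.01368 m
Layer 4: 0.25 × 1.5×10⁻⁴ × 640 = 0.02400 m
Δh = 0.032844 + 0.06435 + 0.01368 + 0.02400 = 0.134874 m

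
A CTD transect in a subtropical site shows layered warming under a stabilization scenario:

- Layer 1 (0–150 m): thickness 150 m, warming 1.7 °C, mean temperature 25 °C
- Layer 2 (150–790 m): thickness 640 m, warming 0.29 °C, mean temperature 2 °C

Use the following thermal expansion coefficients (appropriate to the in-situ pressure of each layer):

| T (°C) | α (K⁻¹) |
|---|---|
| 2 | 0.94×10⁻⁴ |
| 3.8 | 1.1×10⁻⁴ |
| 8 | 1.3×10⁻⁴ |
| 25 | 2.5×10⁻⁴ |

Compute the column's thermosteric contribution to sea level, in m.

Layer 1 at 25 °C → α = 2.5×10⁻⁴ K⁻¹
Layer 2 at 2 °C → α = 0.94×10⁻⁴ K⁻¹
Layer 1: 150 × 1.7 × 2.5×10⁻⁴ = 0.06375 m
0.94×10⁻⁴ × 640 × 0.29 = 0.0174464 m
Δh = 0.06375 + 0.0174464 = 0.0811964 m

0.0812 m of thermosteric rise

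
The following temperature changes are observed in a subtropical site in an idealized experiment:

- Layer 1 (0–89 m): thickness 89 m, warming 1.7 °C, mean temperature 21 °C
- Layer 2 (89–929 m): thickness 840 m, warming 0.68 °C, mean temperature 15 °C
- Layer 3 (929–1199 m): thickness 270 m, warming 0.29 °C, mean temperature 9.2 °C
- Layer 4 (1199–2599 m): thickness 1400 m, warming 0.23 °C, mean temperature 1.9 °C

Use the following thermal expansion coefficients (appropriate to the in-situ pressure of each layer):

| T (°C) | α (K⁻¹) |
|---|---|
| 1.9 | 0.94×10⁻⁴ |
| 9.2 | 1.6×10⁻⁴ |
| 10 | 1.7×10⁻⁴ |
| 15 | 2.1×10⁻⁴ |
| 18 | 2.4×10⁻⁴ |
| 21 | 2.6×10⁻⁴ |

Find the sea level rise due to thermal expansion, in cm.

20.2 cm of thermosteric rise

Layer 1 at 21 °C → α = 2.6×10⁻⁴ K⁻¹
Layer 2 at 15 °C → α = 2.1×10⁻⁴ K⁻¹
Layer 3 at 9.2 °C → α = 1.6×10⁻⁴ K⁻¹
Layer 4 at 1.9 °C → α = 0.94×10⁻⁴ K⁻¹
Layer 1: 1.7 × 2.6×10⁻⁴ × 89 = 0.039338 m
0.68 × 840 × 2.1×10⁻⁴ = 0.119952 m
Layer 3: 270 × 0.29 × 1.6×10⁻⁴ = 0.012528 m
Layer 4: 0.23 × 1400 × 0.94×10⁻⁴ = 0.030268 m
Δh = 0.039338 + 0.119952 + 0.012528 + 0.030268 = 0.202086 m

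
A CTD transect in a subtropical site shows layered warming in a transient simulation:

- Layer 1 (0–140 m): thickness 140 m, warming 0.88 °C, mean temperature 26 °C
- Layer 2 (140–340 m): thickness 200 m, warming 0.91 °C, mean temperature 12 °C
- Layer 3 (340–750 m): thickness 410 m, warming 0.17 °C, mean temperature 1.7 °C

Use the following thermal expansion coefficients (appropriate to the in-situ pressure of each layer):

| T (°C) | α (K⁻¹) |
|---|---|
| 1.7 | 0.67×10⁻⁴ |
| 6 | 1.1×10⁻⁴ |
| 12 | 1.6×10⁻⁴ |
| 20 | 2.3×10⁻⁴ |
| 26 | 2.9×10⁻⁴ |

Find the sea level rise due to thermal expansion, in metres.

Δh = 0.070 m

Layer 1 at 26 °C → α = 2.9×10⁻⁴ K⁻¹
Layer 2 at 12 °C → α = 1.6×10⁻⁴ K⁻¹
Layer 3 at 1.7 °C → α = 0.67×10⁻⁴ K⁻¹
Layer 1: 140 × 0.88 × 2.9×10⁻⁴ = 0.035728 m
Layer 2: 1.6×10⁻⁴ × 200 × 0.91 = 0.02912 m
0.17 × 0.67×10⁻⁴ × 410 = 0.0046699 m
Δh = 0.035728 + 0.02912 + 0.0046699 = 0.0695179 m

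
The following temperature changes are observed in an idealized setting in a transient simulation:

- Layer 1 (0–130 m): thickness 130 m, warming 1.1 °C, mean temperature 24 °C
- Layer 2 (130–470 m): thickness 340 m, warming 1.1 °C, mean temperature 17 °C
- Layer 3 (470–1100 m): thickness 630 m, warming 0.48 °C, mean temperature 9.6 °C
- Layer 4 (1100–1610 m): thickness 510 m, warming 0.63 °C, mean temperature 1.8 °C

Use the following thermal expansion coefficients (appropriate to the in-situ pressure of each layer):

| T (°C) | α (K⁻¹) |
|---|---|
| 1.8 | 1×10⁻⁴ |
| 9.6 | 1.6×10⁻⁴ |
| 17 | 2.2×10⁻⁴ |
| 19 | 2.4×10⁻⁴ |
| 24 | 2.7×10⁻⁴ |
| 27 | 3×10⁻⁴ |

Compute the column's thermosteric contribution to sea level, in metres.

0.201 m

Layer 1 at 24 °C → α = 2.7×10⁻⁴ K⁻¹
Layer 2 at 17 °C → α = 2.2×10⁻⁴ K⁻¹
Layer 3 at 9.6 °C → α = 1.6×10⁻⁴ K⁻¹
Layer 4 at 1.8 °C → α = 1×10⁻⁴ K⁻¹
1.1 × 130 × 2.7×10⁻⁴ = 0.03861 m
130–470 m: 1.1 × 2.2×10⁻⁴ × 340 = 0.08228 m
470–1100 m: 0.48 × 1.6×10⁻⁴ × 630 = 0.048384 m
Layer 4: 510 × 0.63 × 1×10⁻⁴ = 0.03213 m
Δh = 0.03861 + 0.08228 + 0.048384 + 0.03213 = 0.201404 m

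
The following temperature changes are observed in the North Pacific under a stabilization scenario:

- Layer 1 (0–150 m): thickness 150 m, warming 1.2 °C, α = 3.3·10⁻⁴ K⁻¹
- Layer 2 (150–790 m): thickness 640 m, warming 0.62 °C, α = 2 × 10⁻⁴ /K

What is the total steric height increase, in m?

3.3×10⁻⁴ × 1.2 × 150 = 0.05940 m
2×10⁻⁴ × 640 × 0.62 = 0.07936 m
Δh = 0.05940 + 0.07936 = 0.13876 m ≈ 0.139 m

Δh ≈ 0.139 m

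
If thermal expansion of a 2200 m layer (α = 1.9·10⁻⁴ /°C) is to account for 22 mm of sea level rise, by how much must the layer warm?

0.053 K

ΔT = Δh/(αH) = 0.022 / (1.9×10⁻⁴ × 2200) ≈ 0.05263 K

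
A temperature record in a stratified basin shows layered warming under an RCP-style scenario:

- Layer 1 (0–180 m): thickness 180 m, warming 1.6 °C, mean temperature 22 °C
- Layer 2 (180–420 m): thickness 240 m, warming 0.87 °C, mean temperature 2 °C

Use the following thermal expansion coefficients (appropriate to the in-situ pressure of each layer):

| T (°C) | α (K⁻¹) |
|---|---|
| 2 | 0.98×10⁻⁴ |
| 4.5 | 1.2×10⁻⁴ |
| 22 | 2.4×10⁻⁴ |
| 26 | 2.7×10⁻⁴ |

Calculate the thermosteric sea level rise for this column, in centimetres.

8.96 cm

Layer 1 at 22 °C → α = 2.4×10⁻⁴ K⁻¹
Layer 2 at 2 °C → α = 0.98×10⁻⁴ K⁻¹
1.6 × 2.4×10⁻⁴ × 180 = 0.06912 m
Layer 2: 0.87 × 0.98×10⁻⁴ × 240 = 0.0204624 m
Δh = 0.06912 + 0.0204624 = 0.0895824 m ≈ 8.96 cm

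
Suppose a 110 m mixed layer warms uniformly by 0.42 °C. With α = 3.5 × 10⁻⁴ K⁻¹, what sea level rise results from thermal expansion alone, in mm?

Δh = αΔT·H = 3.5×10⁻⁴ × 0.42 × 110 = 0.01617 m

16 mm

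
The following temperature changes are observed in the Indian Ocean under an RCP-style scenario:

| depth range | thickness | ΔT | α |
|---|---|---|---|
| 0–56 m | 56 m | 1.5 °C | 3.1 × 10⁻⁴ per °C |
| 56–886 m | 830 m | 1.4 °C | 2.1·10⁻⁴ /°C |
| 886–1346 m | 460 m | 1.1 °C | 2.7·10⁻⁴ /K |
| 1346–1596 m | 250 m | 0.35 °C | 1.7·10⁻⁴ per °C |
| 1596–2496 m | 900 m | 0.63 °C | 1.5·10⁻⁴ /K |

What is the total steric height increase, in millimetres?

Δh = 507 mm

0–56 m: 1.5 × 56 × 3.1×10⁻⁴ = 0.02604 m
1.4 × 830 × 2.1×10⁻⁴ = 0.24402 m
460 × 2.7×10⁻⁴ × 1.1 = 0.13662 m
Layer 4: 0.35 × 1.7×10⁻⁴ × 250 = 0.014875 m
Layer 5: 0.63 × 900 × 1.5×10⁻⁴ = 0.08505 m
Δh = 0.02604 + 0.24402 + 0.13662 + 0.014875 + 0.08505 = 0.506605 m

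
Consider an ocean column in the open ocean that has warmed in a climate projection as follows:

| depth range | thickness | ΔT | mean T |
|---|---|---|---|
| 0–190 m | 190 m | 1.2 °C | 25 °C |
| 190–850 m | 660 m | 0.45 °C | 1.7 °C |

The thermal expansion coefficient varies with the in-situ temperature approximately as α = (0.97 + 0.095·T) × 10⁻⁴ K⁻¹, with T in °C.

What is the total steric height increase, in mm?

about 110 mm

Layer 1: α = (0.97 + 0.095×25)×10⁻⁴ = 3.345×10⁻⁴ K⁻¹
Layer 2: α = (0.97 + 0.095×1.7)×10⁻⁴ = 1.1315×10⁻⁴ K⁻¹
0–190 m: 3.345×10⁻⁴ × 190 × 1.2 = 0.076266 m
Layer 2: 660 × 0.45 × 1.1315×10⁻⁴ = 0.03360555 m
Δh = 0.076266 + 0.03360555 = 0.10987155 m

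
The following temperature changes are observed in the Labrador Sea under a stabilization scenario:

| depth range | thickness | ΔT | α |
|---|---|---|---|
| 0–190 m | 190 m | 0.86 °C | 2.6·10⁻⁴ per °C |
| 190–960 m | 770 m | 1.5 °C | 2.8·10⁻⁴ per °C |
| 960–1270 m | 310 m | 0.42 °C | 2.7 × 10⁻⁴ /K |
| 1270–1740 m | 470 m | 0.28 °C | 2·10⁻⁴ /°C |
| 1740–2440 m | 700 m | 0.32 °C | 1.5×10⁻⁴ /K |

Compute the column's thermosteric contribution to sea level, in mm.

460 mm of thermosteric rise

Layer 1: 0.86 × 2.6×10⁻⁴ × 190 = 0.042484 m
1.5 × 770 × 2.8×10⁻⁴ = 0.32340 m
2.7×10⁻⁴ × 310 × 0.42 = 0.035154 m
1270–1740 m: 470 × 0.28 × 2×10⁻⁴ = 0.02632 m
1740–2440 m: 1.5×10⁻⁴ × 0.32 × 700 = 0.03360 m
Δh = 0.042484 + 0.32340 + 0.035154 + 0.02632 + 0.03360 = 0.460958 m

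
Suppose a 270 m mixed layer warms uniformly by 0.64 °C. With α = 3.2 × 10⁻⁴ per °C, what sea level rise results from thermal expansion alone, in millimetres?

about 55.3 mm

Δh = αΔT·H = 3.2×10⁻⁴ × 0.64 × 270 = 0.055296 m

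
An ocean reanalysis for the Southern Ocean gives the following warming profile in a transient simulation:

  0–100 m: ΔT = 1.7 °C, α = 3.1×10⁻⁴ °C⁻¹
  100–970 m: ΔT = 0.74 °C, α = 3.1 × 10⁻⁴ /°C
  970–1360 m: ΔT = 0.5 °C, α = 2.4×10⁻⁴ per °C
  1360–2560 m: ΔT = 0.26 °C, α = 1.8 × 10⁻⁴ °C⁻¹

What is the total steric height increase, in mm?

Δh = 355 mm

Layer 1: 100 × 3.1×10⁻⁴ × 1.7 = 0.05270 m
3.1×10⁻⁴ × 870 × 0.74 = 0.199578 m
0.5 × 390 × 2.4×10⁻⁴ = 0.04680 m
1360–2560 m: 0.26 × 1.8×10⁻⁴ × 1200 = 0.05616 m
Δh = 0.05270 + 0.199578 + 0.04680 + 0.05616 = 0.355238 m ≈ 355 mm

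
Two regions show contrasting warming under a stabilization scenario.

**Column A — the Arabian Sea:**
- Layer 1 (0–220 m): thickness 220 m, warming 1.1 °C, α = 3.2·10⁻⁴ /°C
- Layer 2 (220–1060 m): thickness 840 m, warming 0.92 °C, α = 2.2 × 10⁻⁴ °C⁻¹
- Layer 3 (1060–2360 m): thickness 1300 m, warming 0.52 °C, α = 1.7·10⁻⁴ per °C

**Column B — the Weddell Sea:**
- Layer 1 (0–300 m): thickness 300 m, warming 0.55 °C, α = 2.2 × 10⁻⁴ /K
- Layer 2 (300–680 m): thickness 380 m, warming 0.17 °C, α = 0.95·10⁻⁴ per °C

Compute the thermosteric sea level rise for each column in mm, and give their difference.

Δh_A ≈ 362 mm, Δh_B ≈ 42.4 mm; difference ≈ 320 mm

A Layer 1: 3.2×10⁻⁴ × 220 × 1.1 = 0.07744 m
A Layer 2: 0.92 × 2.2×10⁻⁴ × 840 = 0.170016 m
A Layer 3: 1.7×10⁻⁴ × 1300 × 0.52 = 0.11492 m
A total: 0.362376 m
B Layer 1: 2.2×10⁻⁴ × 0.55 × 300 = 0.03630 m
B 0.95×10⁻⁴ × 0.17 × 380 = 0.006137 m
B total: 0.042437 m
Difference: 0.362376 − 0.042437 = 0.319939 m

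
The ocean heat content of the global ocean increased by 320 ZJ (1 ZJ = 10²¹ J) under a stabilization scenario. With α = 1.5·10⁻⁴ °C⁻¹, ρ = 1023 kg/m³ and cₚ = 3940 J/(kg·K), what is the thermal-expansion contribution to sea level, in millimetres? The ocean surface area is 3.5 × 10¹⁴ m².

34.0 mm of thermosteric rise

Per unit area: Q = 320×10²¹ / (3.5×10¹⁴) ≈ 9.143×10⁸ J/m²
Δh = αQ/(ρcₚ) = 1.5×10⁻⁴ × 9.143×10⁸ / (1023 × 3940) ≈ 0.034026 m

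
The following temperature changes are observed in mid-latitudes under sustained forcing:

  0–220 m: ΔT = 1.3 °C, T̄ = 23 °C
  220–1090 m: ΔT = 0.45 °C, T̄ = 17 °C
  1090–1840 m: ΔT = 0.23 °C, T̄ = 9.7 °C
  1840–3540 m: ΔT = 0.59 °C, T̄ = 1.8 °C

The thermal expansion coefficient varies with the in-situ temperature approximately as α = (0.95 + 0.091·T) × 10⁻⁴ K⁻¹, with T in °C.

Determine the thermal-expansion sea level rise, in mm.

Layer 1: α = (0.95 + 0.091×23)×10⁻⁴ = 3.043×10⁻⁴ K⁻¹
Layer 2: α = (0.95 + 0.091×17)×10⁻⁴ = 2.497×10⁻⁴ K⁻¹
Layer 3: α = (0.95 + 0.091×9.7)×10⁻⁴ = 1.8327×10⁻⁴ K⁻¹
Layer 4: α = (0.95 + 0.091×1.8)×10⁻⁴ = 1.1138×10⁻⁴ K⁻¹
0–220 m: 1.3 × 220 × 3.043×10⁻⁴ = 0.0870298 m
870 × 2.497×10⁻⁴ × 0.45 = 0.09775755 m
0.23 × 750 × 1.8327×10⁻⁴ = 0.031614075 m
1840–3540 m: 0.59 × 1700 × 1.1138×10⁻⁴ = 0.11171414 m
Δh = 0.0870298 + 0.09775755 + 0.031614075 + 0.11171414 = 0.328115565 m

330 mm of thermosteric rise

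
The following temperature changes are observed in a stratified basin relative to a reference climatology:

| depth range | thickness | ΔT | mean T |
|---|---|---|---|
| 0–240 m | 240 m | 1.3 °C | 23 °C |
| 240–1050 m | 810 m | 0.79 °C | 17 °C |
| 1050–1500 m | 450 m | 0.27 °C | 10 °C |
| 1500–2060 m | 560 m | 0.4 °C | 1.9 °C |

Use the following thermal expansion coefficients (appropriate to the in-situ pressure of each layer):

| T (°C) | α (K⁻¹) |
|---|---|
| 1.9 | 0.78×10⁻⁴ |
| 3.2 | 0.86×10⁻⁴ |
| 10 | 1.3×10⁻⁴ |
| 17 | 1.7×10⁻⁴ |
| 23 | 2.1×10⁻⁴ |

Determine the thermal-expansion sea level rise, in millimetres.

210 mm

Layer 1 at 23 °C → α = 2.1×10⁻⁴ K⁻¹
Layer 2 at 17 °C → α = 1.7×10⁻⁴ K⁻¹
Layer 3 at 10 °C → α = 1.3×10⁻⁴ K⁻¹
Layer 4 at 1.9 °C → α = 0.78×10⁻⁴ K⁻¹
1.3 × 240 × 2.1×10⁻⁴ = 0.06552 m
Layer 2: 1.7×10⁻⁴ × 810 × 0.79 = 0.108783 m
450 × 1.3×10⁻⁴ × 0.27 = 0.015795 m
0.4 × 560 × 0.78×10⁻⁴ = 0.017472 m
Δh = 0.06552 + 0.108783 + 0.015795 + 0.017472 = 0.20757 m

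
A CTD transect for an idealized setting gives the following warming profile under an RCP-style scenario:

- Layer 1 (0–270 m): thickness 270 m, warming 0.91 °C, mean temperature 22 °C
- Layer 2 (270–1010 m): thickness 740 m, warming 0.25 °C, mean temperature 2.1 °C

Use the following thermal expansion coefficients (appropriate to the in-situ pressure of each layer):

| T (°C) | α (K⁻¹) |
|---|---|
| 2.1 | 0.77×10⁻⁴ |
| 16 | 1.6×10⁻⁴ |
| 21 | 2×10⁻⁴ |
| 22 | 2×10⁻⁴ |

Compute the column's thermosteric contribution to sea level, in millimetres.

Layer 1 at 22 °C → α = 2×10⁻⁴ K⁻¹
Layer 2 at 2.1 °C → α = 0.77×10⁻⁴ K⁻¹
0–270 m: 2×10⁻⁴ × 270 × 0.91 = 0.04914 m
270–1010 m: 0.25 × 0.77×10⁻⁴ × 740 = 0.014245 m
Δh = 0.04914 + 0.014245 = 0.063385 m ≈ 63.4 mm

Δh = 63.4 mm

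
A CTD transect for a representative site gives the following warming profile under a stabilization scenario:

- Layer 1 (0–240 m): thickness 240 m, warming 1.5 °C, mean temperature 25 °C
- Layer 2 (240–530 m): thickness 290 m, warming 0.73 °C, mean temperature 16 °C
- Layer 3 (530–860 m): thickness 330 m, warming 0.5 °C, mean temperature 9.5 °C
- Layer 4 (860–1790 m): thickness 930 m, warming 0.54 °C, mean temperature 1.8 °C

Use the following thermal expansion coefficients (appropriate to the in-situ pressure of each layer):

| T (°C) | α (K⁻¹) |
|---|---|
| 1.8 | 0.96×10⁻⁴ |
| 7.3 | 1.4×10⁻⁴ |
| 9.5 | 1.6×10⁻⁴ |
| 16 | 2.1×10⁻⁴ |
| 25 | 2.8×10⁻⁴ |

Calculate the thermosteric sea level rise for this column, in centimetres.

Layer 1 at 25 °C → α = 2.8×10⁻⁴ K⁻¹
Layer 2 at 16 °C → α = 2.1×10⁻⁴ K⁻¹
Layer 3 at 9.5 °C → α = 1.6×10⁻⁴ K⁻¹
Layer 4 at 1.8 °C → α = 0.96×10⁻⁴ K⁻¹
0–240 m: 1.5 × 240 × 2.8×10⁻⁴ = 0.10080 m
2.1×10⁻⁴ × 0.73 × 290 = 0.044457 m
330 × 1.6×10⁻⁴ × 0.5 = 0.02640 m
860–1790 m: 0.96×10⁻⁴ × 930 × 0.54 = 0.0482112 m
Δh = 0.10080 + 0.044457 + 0.02640 + 0.0482112 = 0.2198682 m ≈ 22 cm

Δh = 22 cm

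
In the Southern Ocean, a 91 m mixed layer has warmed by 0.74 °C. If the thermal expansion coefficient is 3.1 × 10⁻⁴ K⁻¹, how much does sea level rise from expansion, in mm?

Δh = αΔT·H = 3.1×10⁻⁴ × 0.74 × 91 = 0.0208754 m

21 mm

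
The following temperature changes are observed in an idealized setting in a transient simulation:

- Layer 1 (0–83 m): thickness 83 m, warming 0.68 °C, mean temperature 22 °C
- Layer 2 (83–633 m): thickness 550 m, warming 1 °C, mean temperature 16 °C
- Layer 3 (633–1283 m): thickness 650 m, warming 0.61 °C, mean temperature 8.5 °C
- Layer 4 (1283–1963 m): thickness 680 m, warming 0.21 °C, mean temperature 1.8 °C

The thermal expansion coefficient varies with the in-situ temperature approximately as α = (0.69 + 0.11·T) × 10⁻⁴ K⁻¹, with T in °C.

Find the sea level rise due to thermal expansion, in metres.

Layer 1: α = (0.69 + 0.11×22)×10⁻⁴ = 3.11×10⁻⁴ K⁻¹
Layer 2: α = (0.69 + 0.11×16)×10⁻⁴ = 2.45×10⁻⁴ K⁻¹
Layer 3: α = (0.69 + 0.11×8.5)×10⁻⁴ = 1.625×10⁻⁴ K⁻¹
Layer 4: α = (0.69 + 0.11×1.8)×10⁻⁴ = 0.888×10⁻⁴ K⁻¹
0–83 m: 83 × 3.11×10⁻⁴ × 0.68 = 0.01755284 m
Layer 2: 1 × 550 × 2.45×10⁻⁴ = 0.13475 m
650 × 1.625×10⁻⁴ × 0.61 = 0.06443125 m
0.21 × 680 × 0.888×10⁻⁴ = 0.01268064 m
Δh = 0.01755284 + 0.13475 + 0.06443125 + 0.01268064 = 0.22941473 m ≈ 0.229 m

about 0.229 m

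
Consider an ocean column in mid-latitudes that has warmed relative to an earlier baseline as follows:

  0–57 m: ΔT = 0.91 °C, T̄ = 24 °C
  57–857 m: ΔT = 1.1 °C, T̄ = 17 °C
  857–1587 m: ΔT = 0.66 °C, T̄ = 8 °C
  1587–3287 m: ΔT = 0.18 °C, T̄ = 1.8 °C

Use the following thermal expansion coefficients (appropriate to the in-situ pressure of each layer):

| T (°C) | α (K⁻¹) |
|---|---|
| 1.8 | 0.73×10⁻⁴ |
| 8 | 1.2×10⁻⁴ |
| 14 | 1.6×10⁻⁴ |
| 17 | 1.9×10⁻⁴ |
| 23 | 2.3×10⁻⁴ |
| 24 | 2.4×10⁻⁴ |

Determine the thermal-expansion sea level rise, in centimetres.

about 26 cm

Layer 1 at 24 °C → α = 2.4×10⁻⁴ K⁻¹
Layer 2 at 17 °C → α = 1.9×10⁻⁴ K⁻¹
Layer 3 at 8 °C → α = 1.2×10⁻⁴ K⁻¹
Layer 4 at 1.8 °C → α = 0.73×10⁻⁴ K⁻¹
0.91 × 2.4×10⁻⁴ × 57 = 0.0124488 m
1.9×10⁻⁴ × 1.1 × 800 = 0.16720 m
1.2×10⁻⁴ × 730 × 0.66 = 0.057816 m
Layer 4: 0.73×10⁻⁴ × 0.18 × 1700 = 0.022338 m
Δh = 0.0124488 + 0.16720 + 0.057816 + 0.022338 = 0.2598028 m ≈ 26 cm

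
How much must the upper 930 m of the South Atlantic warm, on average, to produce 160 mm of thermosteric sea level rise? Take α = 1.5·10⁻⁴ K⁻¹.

ΔT = Δh/(αH) = 0.16 / (1.5×10⁻⁴ × 930) ≈ 1.147 K

ΔT ≈ 1.15 K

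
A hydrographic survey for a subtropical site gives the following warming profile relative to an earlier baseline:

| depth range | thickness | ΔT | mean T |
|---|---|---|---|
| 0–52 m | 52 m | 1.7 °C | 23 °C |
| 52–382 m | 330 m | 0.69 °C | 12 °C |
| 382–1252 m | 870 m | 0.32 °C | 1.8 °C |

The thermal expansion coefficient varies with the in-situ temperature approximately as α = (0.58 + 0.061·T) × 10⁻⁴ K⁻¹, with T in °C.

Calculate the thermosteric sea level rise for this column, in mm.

Layer 1: α = (0.58 + 0.061×23)×10⁻⁴ = 1.983×10⁻⁴ K⁻¹
Layer 2: α = (0.58 + 0.061×12)×10⁻⁴ = 1.312×10⁻⁴ K⁻¹
Layer 3: α = (0.58 + 0.061×1.8)×10⁻⁴ = 0.6898×10⁻⁴ K⁻¹
1.983×10⁻⁴ × 1.7 × 52 = 0.01752972 m
52–382 m: 330 × 0.69 × 1.312×10⁻⁴ = 0.02987424 m
382–1252 m: 0.6898×10⁻⁴ × 870 × 0.32 = 0.019204032 m
Δh = 0.01752972 + 0.02987424 + 0.019204032 = 0.066607992 m

67 mm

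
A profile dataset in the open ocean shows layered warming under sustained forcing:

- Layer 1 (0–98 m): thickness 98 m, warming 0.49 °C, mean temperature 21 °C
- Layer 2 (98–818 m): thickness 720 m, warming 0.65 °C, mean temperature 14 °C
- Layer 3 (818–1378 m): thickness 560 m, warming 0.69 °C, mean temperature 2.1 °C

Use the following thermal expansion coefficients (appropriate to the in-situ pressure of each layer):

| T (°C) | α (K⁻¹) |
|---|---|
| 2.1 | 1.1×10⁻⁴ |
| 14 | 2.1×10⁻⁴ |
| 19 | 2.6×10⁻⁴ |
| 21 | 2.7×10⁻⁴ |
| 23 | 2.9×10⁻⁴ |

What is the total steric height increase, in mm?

about 154 mm

Layer 1 at 21 °C → α = 2.7×10⁻⁴ K⁻¹
Layer 2 at 14 °C → α = 2.1×10⁻⁴ K⁻¹
Layer 3 at 2.1 °C → α = 1.1×10⁻⁴ K⁻¹
0–98 m: 0.49 × 2.7×10⁻⁴ × 98 = 0.0129654 m
0.65 × 2.1×10⁻⁴ × 720 = 0.09828 m
1.1×10⁻⁴ × 560 × 0.69 = 0.042504 m
Δh = 0.0129654 + 0.09828 + 0.042504 = 0.1537494 m ≈ 154 mm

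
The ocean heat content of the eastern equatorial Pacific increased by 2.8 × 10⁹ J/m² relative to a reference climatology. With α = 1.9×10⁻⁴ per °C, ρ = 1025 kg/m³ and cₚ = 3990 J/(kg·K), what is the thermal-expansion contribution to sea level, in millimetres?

130 mm

Δh = αQ/(ρcₚ) = 1.9×10⁻⁴ × 2.8×10⁹ / (1025 × 3990) ≈ 0.13008 m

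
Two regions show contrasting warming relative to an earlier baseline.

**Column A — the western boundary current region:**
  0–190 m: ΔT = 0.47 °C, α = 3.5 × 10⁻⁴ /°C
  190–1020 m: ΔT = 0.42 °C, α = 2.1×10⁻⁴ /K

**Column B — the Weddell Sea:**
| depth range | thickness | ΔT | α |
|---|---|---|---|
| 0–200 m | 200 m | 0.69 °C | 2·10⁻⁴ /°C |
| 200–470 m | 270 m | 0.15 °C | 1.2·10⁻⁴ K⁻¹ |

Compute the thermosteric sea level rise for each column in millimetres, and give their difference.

A 0–190 m: 3.5×10⁻⁴ × 190 × 0.47 = 0.031255 m
A Layer 2: 2.1×10⁻⁴ × 0.42 × 830 = 0.073206 m
A total: 0.104461 m
B 2×10⁻⁴ × 0.69 × 200 = 0.02760 m
B Layer 2: 0.15 × 270 × 1.2×10⁻⁴ = 0.00486 m
B total: 0.03246 m
Difference: 0.104461 − 0.03246 = 0.072001 m

A: 100 mm; B: 32 mm; difference 72 mm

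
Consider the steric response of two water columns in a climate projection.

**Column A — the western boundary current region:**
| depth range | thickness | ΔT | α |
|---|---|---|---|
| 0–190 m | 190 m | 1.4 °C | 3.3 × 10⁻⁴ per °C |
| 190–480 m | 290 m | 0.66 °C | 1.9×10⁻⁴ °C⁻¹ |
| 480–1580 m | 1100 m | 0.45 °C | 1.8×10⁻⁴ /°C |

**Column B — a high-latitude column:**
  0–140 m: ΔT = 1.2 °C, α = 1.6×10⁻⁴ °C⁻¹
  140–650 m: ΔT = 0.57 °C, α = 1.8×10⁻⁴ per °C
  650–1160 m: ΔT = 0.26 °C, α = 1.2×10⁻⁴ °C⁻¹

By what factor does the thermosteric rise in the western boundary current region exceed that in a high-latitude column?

a factor of 2.2

A Layer 1: 3.3×10⁻⁴ × 1.4 × 190 = 0.08778 m
A 0.66 × 1.9×10⁻⁴ × 290 = 0.036366 m
A 480–1580 m: 1.8×10⁻⁴ × 0.45 × 1100 = 0.08910 m
A total: 0.213246 m
B Layer 1: 1.2 × 140 × 1.6×10⁻⁴ = 0.02688 m
B 140–650 m: 1.8×10⁻⁴ × 0.57 × 510 = 0.052326 m
B 510 × 1.2×10⁻⁴ × 0.26 = 0.015912 m
B total: 0.095118 m
Ratio: 0.213246 / 0.095118 ≈ 2.242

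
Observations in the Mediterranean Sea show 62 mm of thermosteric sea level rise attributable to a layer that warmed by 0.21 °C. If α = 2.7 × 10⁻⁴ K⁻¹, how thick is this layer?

H = Δh/(αΔT) = 0.062 / (2.7×10⁻⁴ × 0.21) ≈ 1093 m

about 1090 m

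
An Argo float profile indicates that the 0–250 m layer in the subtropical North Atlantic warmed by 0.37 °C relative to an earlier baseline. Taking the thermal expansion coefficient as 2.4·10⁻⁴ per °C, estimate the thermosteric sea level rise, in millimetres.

Δh = 22.2 mm

Δh = αΔT·H = 2.4×10⁻⁴ × 0.37 × 250 = 0.02220 m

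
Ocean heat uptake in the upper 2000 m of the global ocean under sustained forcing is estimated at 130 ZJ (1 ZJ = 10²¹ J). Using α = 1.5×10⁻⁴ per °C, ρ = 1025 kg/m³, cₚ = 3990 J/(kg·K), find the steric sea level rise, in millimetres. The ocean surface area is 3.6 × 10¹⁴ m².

Per unit area: Q = 130×10²¹ / (3.6×10¹⁴) ≈ 3.611×10⁸ J/m²
Δh = αQ/(ρcₚ) = 1.5×10⁻⁴ × 3.611×10⁸ / (1025 × 3990) ≈ 0.013244 m

about 13.2 mm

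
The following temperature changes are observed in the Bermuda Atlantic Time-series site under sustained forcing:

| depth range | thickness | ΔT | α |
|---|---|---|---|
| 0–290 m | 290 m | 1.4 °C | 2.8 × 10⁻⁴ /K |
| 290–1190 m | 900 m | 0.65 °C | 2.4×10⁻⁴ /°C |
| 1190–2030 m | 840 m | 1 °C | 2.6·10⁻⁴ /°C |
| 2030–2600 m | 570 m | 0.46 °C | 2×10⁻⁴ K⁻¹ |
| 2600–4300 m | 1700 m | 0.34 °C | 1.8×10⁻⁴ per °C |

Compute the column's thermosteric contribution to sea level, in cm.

62.9 cm

1.4 × 290 × 2.8×10⁻⁴ = 0.11368 m
900 × 0.65 × 2.4×10⁻⁴ = 0.14040 m
1 × 2.6×10⁻⁴ × 840 = 0.21840 m
0.46 × 2×10⁻⁴ × 570 = 0.05244 m
2600–4300 m: 1700 × 0.34 × 1.8×10⁻⁴ = 0.10404 m
Δh = 0.11368 + 0.14040 + 0.21840 + 0.05244 + 0.10404 = 0.62896 m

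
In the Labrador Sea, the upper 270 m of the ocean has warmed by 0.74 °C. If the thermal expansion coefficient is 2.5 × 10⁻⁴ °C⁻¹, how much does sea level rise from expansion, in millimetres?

Δh = αΔT·H = 2.5×10⁻⁴ × 0.74 × 270 = 0.04995 m

Δh = 50.0 mm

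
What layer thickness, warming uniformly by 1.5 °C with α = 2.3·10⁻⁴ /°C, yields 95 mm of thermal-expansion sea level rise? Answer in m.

about 280 m

H = Δh/(αΔT) = 0.095 / (2.3×10⁻⁴ × 1.5) ≈ 275.4 m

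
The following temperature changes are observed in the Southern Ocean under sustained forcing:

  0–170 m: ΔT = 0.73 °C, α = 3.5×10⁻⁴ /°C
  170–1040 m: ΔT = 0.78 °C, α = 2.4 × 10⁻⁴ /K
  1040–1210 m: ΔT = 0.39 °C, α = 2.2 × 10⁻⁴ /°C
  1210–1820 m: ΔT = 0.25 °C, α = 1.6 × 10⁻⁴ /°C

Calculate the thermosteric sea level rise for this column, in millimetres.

about 245 mm

Layer 1: 0.73 × 3.5×10⁻⁴ × 170 = 0.043435 m
170–1040 m: 870 × 2.4×10⁻⁴ × 0.78 = 0.162864 m
1040–1210 m: 2.2×10⁻⁴ × 170 × 0.39 = 0.014586 m
1210–1820 m: 1.6×10⁻⁴ × 610 × 0.25 = 0.02440 m
Δh = 0.043435 + 0.162864 + 0.014586 + 0.02440 = 0.245285 m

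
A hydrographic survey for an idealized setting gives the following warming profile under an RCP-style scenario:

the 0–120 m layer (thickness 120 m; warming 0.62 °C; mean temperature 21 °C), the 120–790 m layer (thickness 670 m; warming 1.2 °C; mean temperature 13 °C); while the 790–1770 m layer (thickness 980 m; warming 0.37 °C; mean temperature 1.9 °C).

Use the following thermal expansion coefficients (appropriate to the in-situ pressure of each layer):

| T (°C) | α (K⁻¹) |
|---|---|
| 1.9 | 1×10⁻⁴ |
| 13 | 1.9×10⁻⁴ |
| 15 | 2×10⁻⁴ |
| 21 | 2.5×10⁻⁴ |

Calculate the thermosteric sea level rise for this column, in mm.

Layer 1 at 21 °C → α = 2.5×10⁻⁴ K⁻¹
Layer 2 at 13 °C → α = 1.9×10⁻⁴ K⁻¹
Layer 3 at 1.9 °C → α = 1×10⁻⁴ K⁻¹
2.5×10⁻⁴ × 120 × 0.62 = 0.01860 m
120–790 m: 670 × 1.9×10⁻⁴ × 1.2 = 0.15276 m
980 × 1×10⁻⁴ × 0.37 = 0.03626 m
Δh = 0.01860 + 0.15276 + 0.03626 = 0.20762 m ≈ 208 mm

Δh ≈ 208 mm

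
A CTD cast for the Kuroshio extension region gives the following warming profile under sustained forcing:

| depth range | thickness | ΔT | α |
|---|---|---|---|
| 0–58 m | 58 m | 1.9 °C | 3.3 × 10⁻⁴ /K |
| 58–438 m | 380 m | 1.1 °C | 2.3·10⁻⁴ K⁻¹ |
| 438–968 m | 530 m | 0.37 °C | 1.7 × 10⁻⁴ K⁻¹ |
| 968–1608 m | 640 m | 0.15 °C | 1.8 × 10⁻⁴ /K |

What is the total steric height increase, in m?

0–58 m: 1.9 × 3.3×10⁻⁴ × 58 = 0.036366 m
Layer 2: 380 × 2.3×10⁻⁴ × 1.1 = 0.09614 m
Layer 3: 0.37 × 530 × 1.7×10⁻⁴ = 0.033337 m
968–1608 m: 0.15 × 640 × 1.8×10⁻⁴ = 0.01728 m
Δh = 0.036366 + 0.09614 + 0.033337 + 0.01728 = 0.183123 m ≈ 0.183 m

0.183 m of thermosteric rise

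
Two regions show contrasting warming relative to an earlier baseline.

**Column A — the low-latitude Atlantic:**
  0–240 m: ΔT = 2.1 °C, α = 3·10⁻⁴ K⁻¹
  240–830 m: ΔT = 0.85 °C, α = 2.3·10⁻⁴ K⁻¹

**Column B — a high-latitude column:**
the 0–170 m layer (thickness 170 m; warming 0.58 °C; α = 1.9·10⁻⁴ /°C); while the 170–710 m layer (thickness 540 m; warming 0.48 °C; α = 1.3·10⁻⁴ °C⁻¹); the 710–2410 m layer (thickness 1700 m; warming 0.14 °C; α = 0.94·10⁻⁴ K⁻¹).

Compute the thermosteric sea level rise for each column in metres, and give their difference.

A 240 × 3×10⁻⁴ × 2.1 = 0.15120 m
A Layer 2: 0.85 × 590 × 2.3×10⁻⁴ = 0.115345 m
A total: 0.266545 m
B 170 × 1.9×10⁻⁴ × 0.58 = 0.018734 m
B Layer 2: 1.3×10⁻⁴ × 540 × 0.48 = 0.033696 m
B 710–2410 m: 0.94×10⁻⁴ × 1700 × 0.14 = 0.022372 m
B total: 0.074802 m
Difference: 0.266545 − 0.074802 = 0.191743 m

A: 0.267 m; B: 0.0748 m; difference 0.192 m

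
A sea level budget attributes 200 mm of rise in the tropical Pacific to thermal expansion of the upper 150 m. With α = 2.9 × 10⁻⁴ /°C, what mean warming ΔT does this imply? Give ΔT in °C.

4.6 °C

ΔT = Δh/(αH) = 0.2 / (2.9×10⁻⁴ × 150) ≈ 4.598 °C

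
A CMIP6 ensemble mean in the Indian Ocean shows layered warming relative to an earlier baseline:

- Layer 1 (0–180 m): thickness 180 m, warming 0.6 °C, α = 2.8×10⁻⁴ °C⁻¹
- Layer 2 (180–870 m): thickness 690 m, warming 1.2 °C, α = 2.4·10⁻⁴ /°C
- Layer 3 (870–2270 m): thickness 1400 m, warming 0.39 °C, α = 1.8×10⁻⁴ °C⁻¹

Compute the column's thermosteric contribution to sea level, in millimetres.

330 mm of thermosteric rise

180 × 2.8×10⁻⁴ × 0.6 = 0.03024 m
1.2 × 690 × 2.4×10⁻⁴ = 0.19872 m
Layer 3: 1400 × 0.39 × 1.8×10⁻⁴ = 0.09828 m
Δh = 0.03024 + 0.19872 + 0.09828 = 0.32724 m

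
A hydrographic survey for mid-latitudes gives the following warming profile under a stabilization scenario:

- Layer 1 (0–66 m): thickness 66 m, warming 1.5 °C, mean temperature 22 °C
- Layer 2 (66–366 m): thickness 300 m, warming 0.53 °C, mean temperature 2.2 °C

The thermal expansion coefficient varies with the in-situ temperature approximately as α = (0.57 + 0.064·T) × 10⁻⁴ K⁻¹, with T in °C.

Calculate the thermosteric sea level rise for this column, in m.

Layer 1: α = (0.57 + 0.064×22)×10⁻⁴ = 1.978×10⁻⁴ K⁻¹
Layer 2: α = (0.57 + 0.064×2.2)×10⁻⁴ = 0.7108×10⁻⁴ K⁻¹
0–66 m: 66 × 1.5 × 1.978×10⁻⁴ = 0.0195822 m
66–366 m: 0.53 × 0.7108×10⁻⁴ × 300 = 0.01130172 m
Δh = 0.0195822 + 0.01130172 = 0.03088392 m

Δh = 0.0309 m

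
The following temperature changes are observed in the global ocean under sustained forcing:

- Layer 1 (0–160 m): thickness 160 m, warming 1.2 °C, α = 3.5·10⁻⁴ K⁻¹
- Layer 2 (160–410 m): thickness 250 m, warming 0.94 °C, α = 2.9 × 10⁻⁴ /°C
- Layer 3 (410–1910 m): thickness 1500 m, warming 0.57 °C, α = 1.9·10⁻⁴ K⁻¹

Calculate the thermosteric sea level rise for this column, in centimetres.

Δh ≈ 30 cm

Layer 1: 3.5×10⁻⁴ × 1.2 × 160 = 0.06720 m
Layer 2: 250 × 0.94 × 2.9×10⁻⁴ = 0.06815 m
410–1910 m: 1.9×10⁻⁴ × 1500 × 0.57 = 0.16245 m
Δh = 0.06720 + 0.06815 + 0.16245 = 0.29780 m ≈ 30 cm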